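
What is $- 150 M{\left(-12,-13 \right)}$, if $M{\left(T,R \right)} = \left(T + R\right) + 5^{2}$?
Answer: $0$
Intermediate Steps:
$M{\left(T,R \right)} = 25 + R + T$ ($M{\left(T,R \right)} = \left(R + T\right) + 25 = 25 + R + T$)
$- 150 M{\left(-12,-13 \right)} = - 150 \left(25 - 13 - 12\right) = \left(-150\right) 0 = 0$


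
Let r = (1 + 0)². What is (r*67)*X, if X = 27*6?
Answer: 10854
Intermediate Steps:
r = 1 (r = 1² = 1)
X = 162
(r*67)*X = (1*67)*162 = 67*162 = 10854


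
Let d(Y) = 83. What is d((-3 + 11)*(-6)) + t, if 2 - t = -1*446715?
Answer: 446800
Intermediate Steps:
t = 446717 (t = 2 - (-1)*446715 = 2 - 1*(-446715) = 2 + 446715 = 446717)
d((-3 + 11)*(-6)) + t = 83 + 446717 = 446800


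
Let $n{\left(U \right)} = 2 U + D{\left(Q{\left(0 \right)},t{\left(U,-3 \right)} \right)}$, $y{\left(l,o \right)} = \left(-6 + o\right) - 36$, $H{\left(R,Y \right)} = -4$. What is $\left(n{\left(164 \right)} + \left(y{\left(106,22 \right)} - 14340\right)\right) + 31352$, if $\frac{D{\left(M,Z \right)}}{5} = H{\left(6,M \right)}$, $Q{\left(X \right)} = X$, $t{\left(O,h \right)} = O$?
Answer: $17300$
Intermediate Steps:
$y{\left(l,o \right)} = -42 + o$
$D{\left(M,Z \right)} = -20$ ($D{\left(M,Z \right)} = 5 \left(-4\right) = -20$)
$n{\left(U \right)} = -20 + 2 U$ ($n{\left(U \right)} = 2 U - 20 = -20 + 2 U$)
$\left(n{\left(164 \right)} + \left(y{\left(106,22 \right)} - 14340\right)\right) + 31352 = \left(\left(-20 + 2 \cdot 164\right) + \left(\left(-42 + 22\right) - 14340\right)\right) + 31352 = \left(\left(-20 + 328\right) - 14360\right) + 31352 = \left(308 - 14360\right) + 31352 = -14052 + 31352 = 17300$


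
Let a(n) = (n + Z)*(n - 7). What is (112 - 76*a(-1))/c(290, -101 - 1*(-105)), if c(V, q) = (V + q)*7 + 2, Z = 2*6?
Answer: 340/103 ≈ 3.3010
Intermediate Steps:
Z = 12
c(V, q) = 2 + 7*V + 7*q (c(V, q) = (7*V + 7*q) + 2 = 2 + 7*V + 7*q)
a(n) = (-7 + n)*(12 + n) (a(n) = (n + 12)*(n - 7) = (12 + n)*(-7 + n) = (-7 + n)*(12 + n))
(112 - 76*a(-1))/c(290, -101 - 1*(-105)) = (112 - 76*(-84 + (-1)² + 5*(-1)))/(2 + 7*290 + 7*(-101 - 1*(-105))) = (112 - 76*(-84 + 1 - 5))/(2 + 2030 + 7*(-101 + 105)) = (112 - 76*(-88))/(2 + 2030 + 7*4) = (112 + 6688)/(2 + 2030 + 28) = 6800/2060 = 6800*(1/2060) = 340/103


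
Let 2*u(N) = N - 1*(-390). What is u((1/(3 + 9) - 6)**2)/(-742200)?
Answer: -61201/213753600 ≈ -0.00028632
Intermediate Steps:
u(N) = 195 + N/2 (u(N) = (N - 1*(-390))/2 = (N + 390)/2 = (390 + N)/2 = 195 + N/2)
u((1/(3 + 9) - 6)**2)/(-742200) = (195 + (1/(3 + 9) - 6)**2/2)/(-742200) = (195 + (1/12 - 6)**2/2)*(-1/742200) = (195 + (-71/12)**2/2)*(-1/742200) = (195 + (1/2)*(5041/144))*(-1/742200) = (195 + 5041/288)*(-1/742200) = (61201/288)*(-1/742200) = -61201/213753600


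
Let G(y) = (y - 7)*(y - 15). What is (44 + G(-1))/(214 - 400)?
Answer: -86/93 ≈ -0.92473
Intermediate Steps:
G(y) = (-15 + y)*(-7 + y) (G(y) = (-7 + y)*(-15 + y) = (-15 + y)*(-7 + y))
(44 + G(-1))/(214 - 400) = (44 + (105 + (-1)² - 22*(-1)))/(214 - 400) = (44 + (105 + 1 + 22))/(-186) = (44 + 128)*(-1/186) = 172*(-1/186) = -86/93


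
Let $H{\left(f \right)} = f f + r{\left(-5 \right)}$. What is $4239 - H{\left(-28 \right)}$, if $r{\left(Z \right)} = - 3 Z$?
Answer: $3440$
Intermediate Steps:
$H{\left(f \right)} = 15 + f^{2}$ ($H{\left(f \right)} = f f - -15 = f^{2} + 15 = 15 + f^{2}$)
$4239 - H{\left(-28 \right)} = 4239 - \left(15 + \left(-28\right)^{2}\right) = 4239 - \left(15 + 784\right) = 4239 - 799 = 3440$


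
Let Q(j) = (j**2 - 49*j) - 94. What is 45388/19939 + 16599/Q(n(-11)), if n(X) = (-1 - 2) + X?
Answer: 366733205/15711932 ≈ 23.341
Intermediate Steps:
n(X) = -3 + X
Q(j) = -94 + j**2 - 49*j
45388/19939 + 16599/Q(n(-11)) = 45388/19939 + 16599/(-94 + (-3 - 11)**2 - 49*(-3 - 11)) = 45388*(1/19939) + 16599/(-94 + (-14)**2 - 49*(-14)) = 45388/19939 + 16599/(-94 + 196 + 686) = 45388/19939 + 16599/788 = 366733205/15711932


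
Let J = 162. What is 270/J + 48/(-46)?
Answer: 43/69 ≈ 0.62319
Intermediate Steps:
270/J + 48/(-46) = 270/162 + 48/(-46) = 270*(1/162) + 48*(-1/46) = 5/3 - 24/23 = 43/69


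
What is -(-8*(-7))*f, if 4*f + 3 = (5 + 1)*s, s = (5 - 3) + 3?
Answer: -378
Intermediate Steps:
s = 5 (s = 2 + 3 = 5)
f = 27/4 (f = -3/4 + ((5 + 1)*5)/4 = -3/4 + (6*5)/4 = -3/4 + (1/4)*30 = -3/4 + 15/2 = 27/4 ≈ 6.7500)
-(-8*(-7))*f = -(-8*(-7))*27/4 = -56*27/4 = -1*378 = -378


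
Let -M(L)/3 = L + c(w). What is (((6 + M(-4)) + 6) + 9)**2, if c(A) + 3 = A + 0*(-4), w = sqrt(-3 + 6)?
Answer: 1791 - 252*sqrt(3) ≈ 1354.5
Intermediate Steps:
w = sqrt(3) ≈ 1.7320
c(A) = -3 + A (c(A) = -3 + (A + 0*(-4)) = -3 + (A + 0) = -3 + A)
M(L) = 9 - 3*L - 3*sqrt(3) (M(L) = -3*(L + (-3 + sqrt(3))) = -3*(-3 + L + sqrt(3)) = 9 - 3*L - 3*sqrt(3))
(((6 + M(-4)) + 6) + 9)**2 = (((6 + (9 - 3*(-4) - 3*sqrt(3))) + 6) + 9)**2 = (((6 + (9 + 12 - 3*sqrt(3))) + 6) + 9)**2 = (((6 + (21 - 3*sqrt(3))) + 6) + 9)**2 = (((27 - 3*sqrt(3)) + 6) + 9)**2 = ((33 - 3*sqrt(3)) + 9)**2 = (42 - 3*sqrt(3))**2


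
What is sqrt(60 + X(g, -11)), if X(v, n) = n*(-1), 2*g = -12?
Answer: sqrt(71) ≈ 8.4261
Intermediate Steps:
g = -6 (g = (1/2)*(-12) = -6)
X(v, n) = -n
sqrt(60 + X(g, -11)) = sqrt(60 - 1*(-11)) = sqrt(60 + 11) = sqrt(71)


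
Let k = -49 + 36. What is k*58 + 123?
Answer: -631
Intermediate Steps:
k = -13
k*58 + 123 = -13*58 + 123 = -754 + 123 = -631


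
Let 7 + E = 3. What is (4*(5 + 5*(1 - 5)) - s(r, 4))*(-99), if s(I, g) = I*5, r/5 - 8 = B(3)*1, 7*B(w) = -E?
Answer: 190080/7 ≈ 27154.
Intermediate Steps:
E = -4 (E = -7 + 3 = -4)
B(w) = 4/7 (B(w) = (-1*(-4))/7 = (⅐)*4 = 4/7)
r = 300/7 (r = 40 + 5*((4/7)*1) = 40 + 5*(4/7) = 40 + 20/7 = 300/7 ≈ 42.857)
s(I, g) = 5*I
(4*(5 + 5*(1 - 5)) - s(r, 4))*(-99) = (4*(5 + 5*(1 - 5)) - 5*300/7)*(-99) = (4*(5 + 5*(-4)) - 1*1500/7)*(-99) = (4*(5 - 20) - 1500/7)*(-99) = (4*(-15) - 1500/7)*(-99) = (-60 - 1500/7)*(-99) = -1920/7*(-99) = 190080/7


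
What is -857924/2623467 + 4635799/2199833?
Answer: 10274576168441/5771189281011 ≈ 1.7803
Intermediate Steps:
-857924/2623467 + 4635799/2199833 = 10274576168441/5771189281011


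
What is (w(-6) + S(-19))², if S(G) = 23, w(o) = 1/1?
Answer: 576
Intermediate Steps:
w(o) = 1
(w(-6) + S(-19))² = (1 + 23)² = 24² = 576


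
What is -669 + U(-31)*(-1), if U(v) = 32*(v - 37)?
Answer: 1507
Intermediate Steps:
U(v) = -1184 + 32*v (U(v) = 32*(-37 + v) = -1184 + 32*v)
-669 + U(-31)*(-1) = -669 + (-1184 + 32*(-31))*(-1) = -669 + (-1184 - 992)*(-1) = -669 - 2176*(-1) = -669 + 2176 = 1507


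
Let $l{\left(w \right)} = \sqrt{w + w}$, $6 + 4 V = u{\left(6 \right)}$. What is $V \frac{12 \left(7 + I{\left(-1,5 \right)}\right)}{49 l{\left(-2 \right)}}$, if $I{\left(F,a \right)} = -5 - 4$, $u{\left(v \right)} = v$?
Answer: $0$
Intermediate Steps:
$V = 0$ ($V = - \frac{3}{2} + \frac{1}{4} \cdot 6 = - \frac{3}{2} + \frac{3}{2} = 0$)
$l{\left(w \right)} = \sqrt{2} \sqrt{w}$ ($l{\left(w \right)} = \sqrt{2 w} = \sqrt{2} \sqrt{w}$)
$I{\left(F,a \right)} = -9$
$V \frac{12 \left(7 + I{\left(-1,5 \right)}\right)}{49 l{\left(-2 \right)}} = 0 \frac{12 \left(7 - 9\right)}{49 \sqrt{2} \sqrt{-2}} = 0 \frac{12 \left(-2\right)}{49 \sqrt{2} i \sqrt{2}} = 0 \left(- \frac{24}{49 \cdot 2 i}\right) = 0 \left(- \frac{24}{98 i}\right) = 0 \left(- 24 \left(- \frac{i}{98}\right)\right) = 0 \frac{12 i}{49} = 0$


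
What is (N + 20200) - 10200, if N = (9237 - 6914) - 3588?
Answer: 8735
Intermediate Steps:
N = -1265 (N = 2323 - 3588 = -1265)
(N + 20200) - 10200 = (-1265 + 20200) - 10200 = 18935 - 10200 = 8735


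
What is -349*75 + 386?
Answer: -25789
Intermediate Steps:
-349*75 + 386 = -26175 + 386 = -25789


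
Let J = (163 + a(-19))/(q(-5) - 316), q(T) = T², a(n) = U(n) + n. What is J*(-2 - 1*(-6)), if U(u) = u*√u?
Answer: -192/97 + 76*I*√19/291 ≈ -1.9794 + 1.1384*I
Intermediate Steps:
U(u) = u^(3/2)
a(n) = n + n^(3/2) (a(n) = n^(3/2) + n = n + n^(3/2))
J = -48/97 + 19*I*√19/291 (J = (163 + (-19 + (-19)^(3/2)))/((-5)² - 316) = (163 + (-19 - 19*I*√19))/(25 - 316) = (144 - 19*I*√19)/(-291) = (144 - 19*I*√19)*(-1/291) = -48/97 + 19*I*√19/291 ≈ -0.49485 + 0.2846*I)
J*(-2 - 1*(-6)) = (-48/97 + 19*I*√19/291)*(-2 - 1*(-6)) = (-48/97 + 19*I*√19/291)*(-2 + 6) = (-48/97 + 19*I*√19/291)*4 = -192/97 + 76*I*√19/291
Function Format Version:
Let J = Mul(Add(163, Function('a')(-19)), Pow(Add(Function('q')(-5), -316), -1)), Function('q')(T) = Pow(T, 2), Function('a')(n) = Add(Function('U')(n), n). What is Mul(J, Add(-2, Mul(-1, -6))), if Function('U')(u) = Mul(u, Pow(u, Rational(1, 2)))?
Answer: Add(Rational(-192, 97), Mul(Rational(76, 291), I, Pow(19, Rational(1, 2)))) ≈ Add(-1.9794, Mul(1.1384, I))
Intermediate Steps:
Function('U')(u) = Pow(u, Rational(3, 2))
Function('a')(n) = Add(n, Pow(n, Rational(3, 2))) (Function('a')(n) = Add(Pow(n, Rational(3, 2)), n) = Add(n, Pow(n, Rational(3, 2))))
J = Add(Rational(-48, 97), Mul(Rational(19, 291), I, Pow(19, Rational(1, 2)))) (J = Mul(Add(163, Add(-19, Pow(-19, Rational(3, 2)))), Pow(Add(Pow(-5, 2), -316), -1)) = Mul(Add(163, Add(-19, Mul(-19, I, Pow(19, Rational(1, 2))))), Pow(Add(25, -316), -1)) = Mul(Add(144, Mul(-19, I, Pow(19, Rational(1, 2)))), Pow(-291, -1)) = Mul(Add(144, Mul(-19, I, Pow(19, Rational(1, 2)))), Rational(-1, 291)) = Add(Rational(-48, 97), Mul(Rational(19, 291), I, Pow(19, Rational(1, 2)))) ≈ Add(-0.49485, Mul(0.28460, I)))
Mul(J, Add(-2, Mul(-1, -6))) = Mul(Add(Rational(-48, 97), Mul(Rational(19, 291), I, Pow(19, Rational(1, 2)))), Add(-2, Mul(-1, -6))) = Mul(Add(Rational(-48, 97), Mul(Rational(19, 291), I, Pow(19, Rational(1, 2)))), Add(-2, 6)) = Mul(Add(Rational(-48, 97), Mul(Rational(19, 291), I, Pow(19, Rational(1, 2)))), 4) = Add(Rational(-192, 97), Mul(Rational(76, 291), I, Pow(19, Rational(1, 2))))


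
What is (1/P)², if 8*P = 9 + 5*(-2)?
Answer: 64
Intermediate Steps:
P = -⅛ (P = (9 + 5*(-2))/8 = (9 - 10)/8 = (⅛)*(-1) = -⅛ ≈ -0.12500)
(1/P)² = (1/(-⅛))² = (-8)² = 64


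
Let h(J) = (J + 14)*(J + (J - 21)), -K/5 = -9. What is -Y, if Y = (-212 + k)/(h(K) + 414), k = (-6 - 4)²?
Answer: 112/4485 ≈ 0.024972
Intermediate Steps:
K = 45 (K = -5*(-9) = 45)
k = 100 (k = (-10)² = 100)
h(J) = (-21 + 2*J)*(14 + J) (h(J) = (14 + J)*(J + (-21 + J)) = (14 + J)*(-21 + 2*J) = (-21 + 2*J)*(14 + J))
Y = -112/4485 (Y = (-212 + 100)/((-294 + 2*45² + 7*45) + 414) = -112/((-294 + 2*2025 + 315) + 414) = -112/((-294 + 4050 + 315) + 414) = -112/(4071 + 414) = -112/4485 ≈ -0.024972)
-Y = -1*(-112/4485) = 112/4485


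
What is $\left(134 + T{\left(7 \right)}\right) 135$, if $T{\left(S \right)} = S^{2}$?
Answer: $24705$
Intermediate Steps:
$\left(134 + T{\left(7 \right)}\right) 135 = \left(134 + 7^{2}\right) 135 = \left(134 + 49\right) 135 = 183 \cdot 135 = 24705$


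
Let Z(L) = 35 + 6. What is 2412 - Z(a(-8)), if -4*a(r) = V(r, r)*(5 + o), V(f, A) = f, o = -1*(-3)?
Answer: 2371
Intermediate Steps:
o = 3
a(r) = -2*r (a(r) = -r*(5 + 3)/4 = -r*8/4 = -2*r)
Z(L) = 41
2412 - Z(a(-8)) = 2412 - 1*41 = 2412 - 41 = 2371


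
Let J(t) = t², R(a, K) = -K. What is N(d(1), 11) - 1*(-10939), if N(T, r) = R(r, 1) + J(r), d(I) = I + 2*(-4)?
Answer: 11059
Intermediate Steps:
d(I) = -8 + I (d(I) = I - 8 = -8 + I)
N(T, r) = -1 + r² (N(T, r) = -1*1 + r² = -1 + r²)
N(d(1), 11) - 1*(-10939) = (-1 + 11²) - 1*(-10939) = (-1 + 121) + 10939 = 120 + 10939 = 11059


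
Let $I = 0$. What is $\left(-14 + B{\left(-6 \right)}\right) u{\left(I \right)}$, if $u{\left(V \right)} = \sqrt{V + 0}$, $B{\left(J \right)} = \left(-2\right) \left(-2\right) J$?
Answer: $0$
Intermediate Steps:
$B{\left(J \right)} = 4 J$
$u{\left(V \right)} = \sqrt{V}$
$\left(-14 + B{\left(-6 \right)}\right) u{\left(I \right)} = \left(-14 + 4 \left(-6\right)\right) \sqrt{0} = \left(-14 - 24\right) 0 = \left(-38\right) 0 = 0$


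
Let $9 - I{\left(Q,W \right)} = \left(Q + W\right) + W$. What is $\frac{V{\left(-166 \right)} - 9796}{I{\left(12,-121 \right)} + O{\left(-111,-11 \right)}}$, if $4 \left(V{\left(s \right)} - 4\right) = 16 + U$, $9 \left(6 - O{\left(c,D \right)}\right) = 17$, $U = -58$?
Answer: $- \frac{176445}{4376} \approx -40.321$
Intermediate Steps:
$O{\left(c,D \right)} = \frac{37}{9}$ ($O{\left(c,D \right)} = 6 - \frac{17}{9} = \frac{37}{9}$)
$V{\left(s \right)} = - \frac{13}{2}$ ($V{\left(s \right)} = 4 + \frac{16 - 58}{4} = 4 + \frac{1}{4} \left(-42\right) = 4 - \frac{21}{2} = - \frac{13}{2}$)
$I{\left(Q,W \right)} = 9 - Q - 2 W$ ($I{\left(Q,W \right)} = 9 - \left(\left(Q + W\right) + W\right) = 9 - \left(Q + 2 W\right) = 9 - Q - 2 W$)
$\frac{V{\left(-166 \right)} - 9796}{I{\left(12,-121 \right)} + O{\left(-111,-11 \right)}} = \frac{- \frac{13}{2} - 9796}{\left(9 - 12 - -242\right) + \frac{37}{9}} = - \frac{19605}{2 \left(\left(9 - 12 + 242\right) + \frac{37}{9}\right)} = - \frac{19605}{2 \left(239 + \frac{37}{9}\right)} = - \frac{19605}{2 \cdot \frac{2188}{9}} = \left(- \frac{19605}{2}\right) \frac{9}{2188} = - \frac{176445}{4376}$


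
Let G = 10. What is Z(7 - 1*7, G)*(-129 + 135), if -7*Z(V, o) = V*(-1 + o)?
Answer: 0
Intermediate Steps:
Z(V, o) = -V*(-1 + o)/7
Z(7 - 1*7, G)*(-129 + 135) = ((7 - 1*7)*(1 - 1*10)/7)*(-129 + 135) = ((7 - 7)*(1 - 10)/7)*6 = ((⅐)*0*(-9))*6 = 0*6 = 0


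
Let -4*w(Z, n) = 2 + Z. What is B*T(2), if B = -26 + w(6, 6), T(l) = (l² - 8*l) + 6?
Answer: 168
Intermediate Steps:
w(Z, n) = -½ - Z/4 (w(Z, n) = -(2 + Z)/4 = -½ - Z/4)
T(l) = 6 + l² - 8*l
B = -28 (B = -26 + (-½ - ¼*6) = -26 + (-½ - 3/2) = -26 - 2 = -28)
B*T(2) = -28*(6 + 2² - 8*2) = -28*(6 + 4 - 16) = -28*(-6) = 168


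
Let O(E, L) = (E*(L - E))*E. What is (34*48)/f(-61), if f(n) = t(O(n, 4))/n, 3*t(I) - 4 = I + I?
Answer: -149328/241867 ≈ -0.61740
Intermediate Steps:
O(E, L) = E²*(L - E)
t(I) = 4/3 + 2*I/3 (t(I) = 4/3 + (I + I)/3 = 4/3 + (2*I)/3 = 4/3 + 2*I/3)
f(n) = (4/3 + 2*n²*(4 - n)/3)/n (f(n) = (4/3 + 2*(n²*(4 - n))/3)/n = (4/3 + 2*n²*(4 - n)/3)/n)
(34*48)/f(-61) = (34*48)/(((⅔)*(2 + (-61)²*(4 - 1*(-61)))/(-61))) = 1632/(((⅔)*(-1/61)*(2 + 3721*(4 + 61)))) = 1632/(((⅔)*(-1/61)*(2 + 3721*65))) = 1632/(((⅔)*(-1/61)*(2 + 241865))) = 1632/(((⅔)*(-1/61)*241867)) = 1632/(-483734/183) = 1632*(-183/483734) = -149328/241867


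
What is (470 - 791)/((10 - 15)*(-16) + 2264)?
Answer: -321/2344 ≈ -0.13695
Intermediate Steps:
(470 - 791)/((10 - 15)*(-16) + 2264) = -321/(-5*(-16) + 2264) = -321/(80 + 2264) = -321/2344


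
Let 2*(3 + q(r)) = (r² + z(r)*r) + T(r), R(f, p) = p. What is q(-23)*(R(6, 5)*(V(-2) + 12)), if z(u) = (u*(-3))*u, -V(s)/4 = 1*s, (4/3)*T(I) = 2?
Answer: 1851275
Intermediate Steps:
T(I) = 3/2 (T(I) = (¾)*2 = 3/2)
V(s) = -4*s
z(u) = -3*u² (z(u) = (-3*u)*u = -3*u²)
q(r) = -9/4 + r²/2 - 3*r³/2 (q(r) = -3 + ((r² + (-3*r²)*r) + 3/2)/2 = -3 + ((r² - 3*r³) + 3/2)/2 = -3 + (3/2 + r² - 3*r³)/2 = -3 + (¾ + r²/2 - 3*r³/2) = -9/4 + r²/2 - 3*r³/2)
q(-23)*(R(6, 5)*(V(-2) + 12)) = (-9/4 + (½)*(-23)² - 3/2*(-23)³)*(5*(-4*(-2) + 12)) = (-9/4 + (½)*529 - 3/2*(-12167))*(5*(8 + 12)) = (-9/4 + 529/2 + 36501/2)*(5*20) = (74051/4)*100 = 1851275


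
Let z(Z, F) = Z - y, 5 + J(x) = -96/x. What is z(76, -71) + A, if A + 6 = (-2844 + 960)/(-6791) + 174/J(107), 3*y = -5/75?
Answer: 7866344741/192830445 ≈ 40.794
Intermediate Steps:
J(x) = -5 - 96/x
y = -1/45 (y = (-5/75)/3 = (-5*1/75)/3 = (1/3)*(-1/15) = -1/45 ≈ -0.022222)
z(Z, F) = 1/45 + Z (z(Z, F) = Z - 1*(-1/45) = Z + 1/45 = 1/45 + Z)
A = -150956760/4285121 (A = -6 + ((-2844 + 960)/(-6791) + 174/(-5 - 96/107)) = -6 + (-1884*(-1/6791) + 174/(-5 - 96*1/107)) = -6 + (1884/6791 + 174/(-5 - 96/107)) = -6 + (1884/6791 + 174/(-631/107)) = -6 + (1884/6791 + 174*(-107/631)) = -6 + (1884/6791 - 18618/631) = -6 - 125246034/4285121 = -150956760/4285121 ≈ -35.228)
z(76, -71) + A = (1/45 + 76) - 150956760/4285121 = 3421/45 - 150956760/4285121 = 7866344741/192830445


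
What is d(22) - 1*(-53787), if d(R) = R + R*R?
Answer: 54293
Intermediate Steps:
d(R) = R + R²
d(22) - 1*(-53787) = 22*(1 + 22) - 1*(-53787) = 22*23 + 53787 = 506 + 53787 = 54293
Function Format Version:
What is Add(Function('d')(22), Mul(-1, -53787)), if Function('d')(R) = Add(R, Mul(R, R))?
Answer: 54293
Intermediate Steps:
Function('d')(R) = Add(R, Pow(R, 2))
Add(Function('d')(22), Mul(-1, -53787)) = Add(Mul(22, Add(1, 22)), Mul(-1, -53787)) = Add(Mul(22, 23), 53787) = Add(506, 53787) = 54293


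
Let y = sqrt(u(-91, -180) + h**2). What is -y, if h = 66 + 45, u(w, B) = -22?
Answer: -7*sqrt(251) ≈ -110.90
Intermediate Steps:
h = 111
y = 7*sqrt(251) (y = sqrt(-22 + 111**2) = sqrt(-22 + 12321) = sqrt(12299) = 7*sqrt(251) ≈ 110.90)
-y = -7*sqrt(251)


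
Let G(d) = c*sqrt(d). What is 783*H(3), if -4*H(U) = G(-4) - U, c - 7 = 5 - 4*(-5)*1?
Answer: 2349/4 - 12528*I ≈ 587.25 - 12528.0*I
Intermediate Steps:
c = 32 (c = 7 + (5 - 4*(-5)*1) = 7 + (5 + 20*1) = 7 + (5 + 20) = 7 + 25 = 32)
G(d) = 32*sqrt(d)
H(U) = -16*I + U/4 (H(U) = -(32*sqrt(-4) - U)/4 = -(32*(2*I) - U)/4 = -(64*I - U)/4 = -(-U + 64*I)/4 = -16*I + U/4)
783*H(3) = 783*(-16*I + (1/4)*3) = 783*(-16*I + 3/4) = 783*(3/4 - 16*I) = 2349/4 - 12528*I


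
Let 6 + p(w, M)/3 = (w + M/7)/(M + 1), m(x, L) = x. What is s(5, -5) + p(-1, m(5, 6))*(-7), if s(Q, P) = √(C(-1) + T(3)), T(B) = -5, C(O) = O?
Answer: 127 + I*√6 ≈ 127.0 + 2.4495*I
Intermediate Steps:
s(Q, P) = I*√6 (s(Q, P) = √(-1 - 5) = √(-6) = I*√6)
p(w, M) = -18 + 3*(w + M/7)/(1 + M) (p(w, M) = -18 + 3*((w + M/7)/(M + 1)) = -18 + 3*((w + M*(⅐))/(1 + M)) = -18 + 3*((w + M/7)/(1 + M)) = -18 + 3*(w + M/7)/(1 + M))
s(5, -5) + p(-1, m(5, 6))*(-7) = I*√6 + (3*(-42 - 41*5 + 7*(-1))/(7*(1 + 5)))*(-7) = I*√6 + ((3/7)*(-42 - 205 - 7)/6)*(-7) = I*√6 + ((3/7)*(⅙)*(-254))*(-7) = I*√6 - 127/7*(-7) = I*√6 + 127 = 127 + I*√6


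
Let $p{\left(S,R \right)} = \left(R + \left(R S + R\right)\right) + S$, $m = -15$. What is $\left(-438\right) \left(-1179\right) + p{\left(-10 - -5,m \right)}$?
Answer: $516442$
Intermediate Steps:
$p{\left(S,R \right)} = S + 2 R + R S$ ($p{\left(S,R \right)} = \left(R + \left(R + R S\right)\right) + S = \left(2 R + R S\right) + S = S + 2 R + R S$)
$\left(-438\right) \left(-1179\right) + p{\left(-10 - -5,m \right)} = \left(-438\right) \left(-1179\right) - \left(35 + 15 \left(-10 - -5\right)\right) = 516402 - \left(35 + 15 \left(-10 + 5\right)\right) = 516402 - -40 = 516402 + 40 = 516442$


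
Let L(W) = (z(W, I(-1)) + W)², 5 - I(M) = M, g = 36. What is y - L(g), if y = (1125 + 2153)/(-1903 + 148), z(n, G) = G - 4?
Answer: -2537498/1755 ≈ -1445.9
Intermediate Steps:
I(M) = 5 - M
z(n, G) = -4 + G
y = -3278/1755 (y = 3278/(-1755) = 3278*(-1/1755) = -3278/1755 ≈ -1.8678)
L(W) = (2 + W)² (L(W) = ((-4 + (5 - 1*(-1))) + W)² = ((-4 + (5 + 1)) + W)² = ((-4 + 6) + W)² = (2 + W)²)
y - L(g) = -3278/1755 - (2 + 36)² = -3278/1755 - 1*38² = -3278/1755 - 1*1444 = -3278/1755 - 1444 = -2537498/1755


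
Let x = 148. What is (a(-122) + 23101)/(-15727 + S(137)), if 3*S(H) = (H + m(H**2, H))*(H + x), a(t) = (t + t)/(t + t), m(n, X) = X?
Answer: 23102/10303 ≈ 2.2423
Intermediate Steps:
a(t) = 1 (a(t) = (2*t)/((2*t)) = (2*t)*(1/(2*t)) = 1)
S(H) = 2*H*(148 + H)/3 (S(H) = ((H + H)*(H + 148))/3 = ((2*H)*(148 + H))/3 = (2*H*(148 + H))/3 = 2*H*(148 + H)/3)
(a(-122) + 23101)/(-15727 + S(137)) = (1 + 23101)/(-15727 + (2/3)*137*(148 + 137)) = 23102/(-15727 + (2/3)*137*285) = 23102/(-15727 + 26030) = 23102/10303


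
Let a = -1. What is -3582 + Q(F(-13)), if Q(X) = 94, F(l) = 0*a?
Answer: -3488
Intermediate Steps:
F(l) = 0 (F(l) = 0*(-1) = 0)
-3582 + Q(F(-13)) = -3582 + 94 = -3488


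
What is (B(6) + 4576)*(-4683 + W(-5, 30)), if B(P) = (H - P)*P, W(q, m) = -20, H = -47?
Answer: -20025374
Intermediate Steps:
B(P) = P*(-47 - P) (B(P) = (-47 - P)*P = P*(-47 - P))
(B(6) + 4576)*(-4683 + W(-5, 30)) = (-1*6*(47 + 6) + 4576)*(-4683 - 20) = (-1*6*53 + 4576)*(-4703) = (-318 + 4576)*(-4703) = 4258*(-4703) = -20025374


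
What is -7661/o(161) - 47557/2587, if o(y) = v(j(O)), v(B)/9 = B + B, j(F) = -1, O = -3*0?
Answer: 18962981/46566 ≈ 407.23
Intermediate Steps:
O = 0
v(B) = 18*B (v(B) = 9*(B + B) = 9*(2*B) = 18*B)
o(y) = -18 (o(y) = 18*(-1) = -18)
-7661/o(161) - 47557/2587 = -7661/(-18) - 47557/2587 = -7661*(-1/18) - 47557*1/2587 = 7661/18 - 47557/2587 = 18962981/46566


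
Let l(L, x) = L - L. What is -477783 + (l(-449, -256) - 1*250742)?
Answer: -728525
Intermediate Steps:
l(L, x) = 0
-477783 + (l(-449, -256) - 1*250742) = -477783 + (0 - 1*250742) = -477783 + (0 - 250742) = -477783 - 250742 = -728525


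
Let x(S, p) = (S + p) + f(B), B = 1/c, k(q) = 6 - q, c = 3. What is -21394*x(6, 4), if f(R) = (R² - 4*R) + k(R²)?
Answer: -941336/3 ≈ -3.1378e+5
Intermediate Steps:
B = ⅓ (B = 1/3 = ⅓ ≈ 0.33333)
f(R) = 6 - 4*R (f(R) = (R² - 4*R) + (6 - R²) = 6 - 4*R)
x(S, p) = 14/3 + S + p (x(S, p) = (S + p) + (6 - 4*⅓) = (S + p) + (6 - 4/3) = (S + p) + 14/3 = 14/3 + S + p)
-21394*x(6, 4) = -21394*(14/3 + 6 + 4) = -21394*44/3 = -941336/3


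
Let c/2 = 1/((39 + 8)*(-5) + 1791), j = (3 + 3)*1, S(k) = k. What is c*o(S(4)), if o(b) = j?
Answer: 3/389 ≈ 0.0077121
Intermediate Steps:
j = 6 (j = 6*1 = 6)
o(b) = 6
c = 1/778 (c = 2/((39 + 8)*(-5) + 1791) = 2/(47*(-5) + 1791) = 2/(-235 + 1791) = 2/1556 = 2*(1/1556) = 1/778 ≈ 0.0012853)
c*o(S(4)) = (1/778)*6 = 3/389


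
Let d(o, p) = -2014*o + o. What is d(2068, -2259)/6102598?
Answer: -2081442/3051299 ≈ -0.68215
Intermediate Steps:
d(o, p) = -2013*o
d(2068, -2259)/6102598 = -2013*2068/6102598 = -4162884*1/6102598 = -2081442/3051299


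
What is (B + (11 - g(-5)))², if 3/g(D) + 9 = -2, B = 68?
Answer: 760384/121 ≈ 6284.2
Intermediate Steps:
g(D) = -3/11 (g(D) = 3/(-9 - 2) = 3/(-11) = 3*(-1/11) = -3/11)
(B + (11 - g(-5)))² = (68 + (11 - 1*(-3/11)))² = (68 + (11 + 3/11))² = (68 + 124/11)² = (872/11)² = 760384/121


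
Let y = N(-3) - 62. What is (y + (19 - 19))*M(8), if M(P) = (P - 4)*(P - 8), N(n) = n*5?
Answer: 0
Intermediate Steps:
N(n) = 5*n
y = -77 (y = 5*(-3) - 62 = -15 - 62 = -77)
M(P) = (-8 + P)*(-4 + P) (M(P) = (-4 + P)*(-8 + P) = (-8 + P)*(-4 + P))
(y + (19 - 19))*M(8) = (-77 + (19 - 19))*(32 + 8² - 12*8) = (-77 + 0)*(32 + 64 - 96) = -77*0 = 0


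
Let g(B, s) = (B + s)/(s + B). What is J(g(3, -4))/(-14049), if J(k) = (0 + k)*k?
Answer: -1/14049 ≈ -7.1179e-5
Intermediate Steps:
g(B, s) = 1 (g(B, s) = (B + s)/(B + s) = 1)
J(k) = k² (J(k) = k*k = k²)
J(g(3, -4))/(-14049) = 1²/(-14049) = 1*(-1/14049) = -1/14049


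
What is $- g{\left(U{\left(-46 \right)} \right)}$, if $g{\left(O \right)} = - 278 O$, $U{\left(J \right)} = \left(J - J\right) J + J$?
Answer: $-12788$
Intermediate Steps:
$U{\left(J \right)} = J$ ($U{\left(J \right)} = 0 J + J = 0 + J = J$)
$- g{\left(U{\left(-46 \right)} \right)} = - \left(-278\right) \left(-46\right) = \left(-1\right) 12788 = -12788$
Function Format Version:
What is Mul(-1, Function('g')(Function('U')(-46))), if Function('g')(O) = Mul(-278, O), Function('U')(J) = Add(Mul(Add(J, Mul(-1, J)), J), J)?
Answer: -12788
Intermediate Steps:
Function('U')(J) = J (Function('U')(J) = Add(Mul(0, J), J) = Add(0, J) = J)
Mul(-1, Function('g')(Function('U')(-46))) = Mul(-1, Mul(-278, -46)) = Mul(-1, 12788) = -12788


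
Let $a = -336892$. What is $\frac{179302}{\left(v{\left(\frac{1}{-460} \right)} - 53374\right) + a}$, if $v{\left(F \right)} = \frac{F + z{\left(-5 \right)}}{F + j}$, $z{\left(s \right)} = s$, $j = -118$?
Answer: $- \frac{9732691862}{21184026445} \approx -0.45944$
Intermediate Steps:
$v{\left(F \right)} = \frac{-5 + F}{-118 + F}$ ($v{\left(F \right)} = \frac{F - 5}{F - 118} = \frac{-5 + F}{-118 + F}$)
$\frac{179302}{\left(v{\left(\frac{1}{-460} \right)} - 53374\right) + a} = \frac{179302}{\left(\frac{-5 + \frac{1}{-460}}{-118 + \frac{1}{-460}} - 53374\right) - 336892} = \frac{179302}{\left(\frac{-5 - \frac{1}{460}}{-118 - \frac{1}{460}} - 53374\right) - 336892} = \frac{179302}{\left(\frac{1}{- \frac{54281}{460}} \left(- \frac{2301}{460}\right) - 53374\right) - 336892} = \frac{179302}{\left(\left(- \frac{460}{54281}\right) \left(- \frac{2301}{460}\right) - 53374\right) - 336892} = \frac{179302}{\left(\frac{2301}{54281} - 53374\right) - 336892} = \frac{179302}{- \frac{2897191793}{54281} - 336892} = \frac{179302}{- \frac{21184026445}{54281}} = 179302 \left(- \frac{54281}{21184026445}\right) = - \frac{9732691862}{21184026445}$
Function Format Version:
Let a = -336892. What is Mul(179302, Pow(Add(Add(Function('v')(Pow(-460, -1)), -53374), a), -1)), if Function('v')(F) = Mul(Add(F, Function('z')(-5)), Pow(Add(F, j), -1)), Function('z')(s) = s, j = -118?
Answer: Rational(-9732691862, 21184026445) ≈ -0.45944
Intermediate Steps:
Function('v')(F) = Mul(Pow(Add(-118, F), -1), Add(-5, F)) (Function('v')(F) = Mul(Add(F, -5), Pow(Add(F, -118), -1)) = Mul(Add(-5, F), Pow(Add(-118, F), -1)) = Mul(Pow(Add(-118, F), -1), Add(-5, F)))
Mul(179302, Pow(Add(Add(Function('v')(Pow(-460, -1)), -53374), a), -1)) = Mul(179302, Pow(Add(Add(Mul(Pow(Add(-118, Pow(-460, -1)), -1), Add(-5, Pow(-460, -1))), -53374), -336892), -1)) = Mul(179302, Pow(Add(Add(Mul(Pow(Add(-118, Rational(-1, 460)), -1), Add(-5, Rational(-1, 460))), -53374), -336892), -1)) = Mul(179302, Pow(Add(Add(Mul(Pow(Rational(-54281, 460), -1), Rational(-2301, 460)), -53374), -336892), -1)) = Mul(179302, Pow(Add(Add(Mul(Rational(-460, 54281), Rational(-2301, 460)), -53374), -336892), -1)) = Mul(179302, Pow(Add(Add(Rational(2301, 54281), -53374), -336892), -1)) = Mul(179302, Pow(Add(Rational(-2897191793, 54281), -336892), -1)) = Mul(179302, Pow(Rational(-21184026445, 54281), -1)) = Mul(179302, Rational(-54281, 21184026445)) = Rational(-9732691862, 21184026445)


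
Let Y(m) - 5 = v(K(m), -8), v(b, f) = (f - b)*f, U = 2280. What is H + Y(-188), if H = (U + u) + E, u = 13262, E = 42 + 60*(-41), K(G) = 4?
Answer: 13225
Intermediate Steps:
E = -2418 (E = 42 - 2460 = -2418)
v(b, f) = f*(f - b)
Y(m) = 101 (Y(m) = 5 - 8*(-8 - 1*4) = 5 - 8*(-8 - 4) = 5 - 8*(-12) = 5 + 96 = 101)
H = 13124 (H = (2280 + 13262) - 2418 = 15542 - 2418 = 13124)
H + Y(-188) = 13124 + 101 = 13225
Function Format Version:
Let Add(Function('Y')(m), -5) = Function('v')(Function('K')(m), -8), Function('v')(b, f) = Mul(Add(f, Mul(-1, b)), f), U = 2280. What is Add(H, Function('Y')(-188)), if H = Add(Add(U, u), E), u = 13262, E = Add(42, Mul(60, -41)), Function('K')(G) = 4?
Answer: 13225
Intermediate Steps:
E = -2418 (E = Add(42, -2460) = -2418)
Function('v')(b, f) = Mul(f, Add(f, Mul(-1, b)))
Function('Y')(m) = 101 (Function('Y')(m) = Add(5, Mul(-8, Add(-8, Mul(-1, 4)))) = Add(5, Mul(-8, Add(-8, -4))) = Add(5, Mul(-8, -12)) = Add(5, 96) = 101)
H = 13124 (H = Add(Add(2280, 13262), -2418) = Add(15542, -2418) = 13124)
Add(H, Function('Y')(-188)) = Add(13124, 101) = 13225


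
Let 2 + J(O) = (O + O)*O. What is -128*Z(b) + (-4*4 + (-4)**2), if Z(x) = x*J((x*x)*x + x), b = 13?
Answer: -16254281472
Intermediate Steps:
J(O) = -2 + 2*O**2 (J(O) = -2 + (O + O)*O = -2 + (2*O)*O = -2 + 2*O**2)
Z(x) = x*(-2 + 2*(x + x**3)**2) (Z(x) = x*(-2 + 2*((x*x)*x + x)**2) = x*(-2 + 2*(x**2*x + x)**2) = x*(-2 + 2*(x**3 + x)**2) = x*(-2 + 2*(x + x**3)**2))
-128*Z(b) + (-4*4 + (-4)**2) = -256*13*(-1 + 13**2*(1 + 13**2)**2) + (-4*4 + (-4)**2) = -256*13*(-1 + 169*(1 + 169)**2) + (-16 + 16) = -256*13*(-1 + 169*170**2) + 0 = -256*13*(-1 + 169*28900) + 0 = -256*13*(-1 + 4884100) + 0 = -256*13*4884099 + 0 = -128*126986574 + 0 = -16254281472 + 0 = -16254281472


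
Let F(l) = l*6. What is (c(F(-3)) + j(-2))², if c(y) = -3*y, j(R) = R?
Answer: 2704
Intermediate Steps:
F(l) = 6*l
(c(F(-3)) + j(-2))² = (-18*(-3) - 2)² = (-3*(-18) - 2)² = (54 - 2)² = 52² = 2704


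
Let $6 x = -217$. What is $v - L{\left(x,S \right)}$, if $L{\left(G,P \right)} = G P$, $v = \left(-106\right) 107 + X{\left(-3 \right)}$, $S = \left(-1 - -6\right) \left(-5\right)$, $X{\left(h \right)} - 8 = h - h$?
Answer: $- \frac{73429}{6} \approx -12238.0$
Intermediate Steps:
$x = - \frac{217}{6}$ ($x = \frac{1}{6} \left(-217\right) = - \frac{217}{6} \approx -36.167$)
$X{\left(h \right)} = 8$ ($X{\left(h \right)} = 8 + \left(h - h\right) = 8 + 0 = 8$)
$S = -25$ ($S = \left(-1 + 6\right) \left(-5\right) = 5 \left(-5\right) = -25$)
$v = -11334$ ($v = \left(-106\right) 107 + 8 = -11342 + 8 = -11334$)
$v - L{\left(x,S \right)} = -11334 - \left(- \frac{217}{6}\right) \left(-25\right) = -11334 - \frac{5425}{6} = - \frac{73429}{6}$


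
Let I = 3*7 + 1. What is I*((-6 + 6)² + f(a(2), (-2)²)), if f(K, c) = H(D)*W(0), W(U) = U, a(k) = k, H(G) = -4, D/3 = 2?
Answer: 0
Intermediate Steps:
D = 6 (D = 3*2 = 6)
f(K, c) = 0 (f(K, c) = -4*0 = 0)
I = 22 (I = 21 + 1 = 22)
I*((-6 + 6)² + f(a(2), (-2)²)) = 22*((-6 + 6)² + 0) = 22*(0² + 0) = 22*(0 + 0) = 22*0 = 0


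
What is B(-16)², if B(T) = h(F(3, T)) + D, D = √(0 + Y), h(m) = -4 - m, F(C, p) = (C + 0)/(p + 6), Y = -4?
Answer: 969/100 - 74*I/5 ≈ 9.69 - 14.8*I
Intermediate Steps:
F(C, p) = C/(6 + p)
D = 2*I (D = √(0 - 4) = √(-4) = 2*I ≈ 2.0*I)
B(T) = -4 - 3/(6 + T) + 2*I (B(T) = (-4 - 3/(6 + T)) + 2*I = -4 - 3/(6 + T) + 2*I)
B(-16)² = ((-3 + 2*(-2 + I)*(6 - 16))/(6 - 16))² = ((-3 + 2*(-2 + I)*(-10))/(-10))² = (-(-3 + (40 - 20*I))/10)² = (-(37 - 20*I)/10)² = (-37/10 + 2*I)²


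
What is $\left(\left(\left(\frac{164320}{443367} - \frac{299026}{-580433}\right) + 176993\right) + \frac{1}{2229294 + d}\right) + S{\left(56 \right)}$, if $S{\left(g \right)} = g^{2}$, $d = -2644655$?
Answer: $\frac{2750609326153214334610}{15270144174221553} \approx 1.8013 \cdot 10^{5}$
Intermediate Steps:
$\left(\left(\left(\frac{164320}{443367} - \frac{299026}{-580433}\right) + 176993\right) + \frac{1}{2229294 + d}\right) + S{\left(56 \right)} = \left(\left(\left(\frac{164320}{443367} - \frac{299026}{-580433}\right) + 176993\right) + \frac{1}{2229294 - 2644655}\right) + 56^{2} = \left(\left(\left(164320 \cdot \frac{1}{443367} - - \frac{42718}{82919}\right) + 176993\right) + \frac{1}{-415361}\right) + 3136 = \left(\left(\left(\frac{164320}{443367} + \frac{42718}{82919}\right) + 176993\right) - \frac{1}{415361}\right) + 3136 = \left(\left(\frac{32565001586}{36763548273} + 176993\right) - \frac{1}{415361}\right) + 3136 = \left(\frac{6506923264484675}{36763548273} - \frac{1}{415361}\right) + 3136 = \frac{2702722154022855544402}{15270144174221553} + 3136 = \frac{2750609326153214334610}{15270144174221553}$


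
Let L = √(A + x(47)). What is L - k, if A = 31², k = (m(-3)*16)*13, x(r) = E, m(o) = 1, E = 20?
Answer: -208 + 3*√109 ≈ -176.68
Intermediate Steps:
x(r) = 20
k = 208 (k = (1*16)*13 = 16*13 = 208)
A = 961
L = 3*√109 (L = √(961 + 20) = √981 = 3*√109 ≈ 31.321)
L - k = 3*√109 - 1*208 = 3*√109 - 208 = -208 + 3*√109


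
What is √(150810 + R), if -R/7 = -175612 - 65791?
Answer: √1840631 ≈ 1356.7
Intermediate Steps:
R = 1689821 (R = -7*(-175612 - 65791) = -7*(-241403) = 1689821)
√(150810 + R) = √(150810 + 1689821) = √1840631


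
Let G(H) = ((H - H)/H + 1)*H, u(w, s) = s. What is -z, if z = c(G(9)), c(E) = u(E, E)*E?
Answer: -81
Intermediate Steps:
G(H) = H (G(H) = (0/H + 1)*H = (0 + 1)*H = 1*H = H)
c(E) = E**2 (c(E) = E*E = E**2)
z = 81 (z = 9**2 = 81)
-z = -1*81 = -81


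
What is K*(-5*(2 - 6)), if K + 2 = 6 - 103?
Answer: -1980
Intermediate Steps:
K = -99 (K = -2 + (6 - 103) = -2 - 97 = -99)
K*(-5*(2 - 6)) = -(-495)*(2 - 6) = -(-495)*(-4) = -99*20 = -1980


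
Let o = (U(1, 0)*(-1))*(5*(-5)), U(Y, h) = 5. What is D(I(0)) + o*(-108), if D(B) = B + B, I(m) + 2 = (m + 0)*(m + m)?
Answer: -13504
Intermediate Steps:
I(m) = -2 + 2*m**2 (I(m) = -2 + (m + 0)*(m + m) = -2 + m*(2*m) = -2 + 2*m**2)
D(B) = 2*B
o = 125 (o = (5*(-1))*(5*(-5)) = -5*(-25) = 125)
D(I(0)) + o*(-108) = 2*(-2 + 2*0**2) + 125*(-108) = 2*(-2 + 2*0) - 13500 = 2*(-2 + 0) - 13500 = 2*(-2) - 13500 = -4 - 13500 = -13504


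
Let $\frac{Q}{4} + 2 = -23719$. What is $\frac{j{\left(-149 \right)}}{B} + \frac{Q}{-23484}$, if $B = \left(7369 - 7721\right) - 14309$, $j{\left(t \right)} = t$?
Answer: $\frac{116216120}{28691577} \approx 4.0505$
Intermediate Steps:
$Q = -94884$ ($Q = -8 + 4 \left(-23719\right) = -8 - 94876 = -94884$)
$B = -14661$ ($B = -352 - 14309 = -14661$)
$\frac{j{\left(-149 \right)}}{B} + \frac{Q}{-23484} = - \frac{149}{-14661} - \frac{94884}{-23484} = \left(-149\right) \left(- \frac{1}{14661}\right) - - \frac{7907}{1957} = \frac{149}{14661} + \frac{7907}{1957} = \frac{116216120}{28691577}$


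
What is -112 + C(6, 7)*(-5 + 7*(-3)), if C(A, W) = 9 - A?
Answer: -190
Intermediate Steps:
-112 + C(6, 7)*(-5 + 7*(-3)) = -112 + (9 - 1*6)*(-5 + 7*(-3)) = -112 + (9 - 6)*(-5 - 21) = -112 + 3*(-26) = -112 - 78 = -190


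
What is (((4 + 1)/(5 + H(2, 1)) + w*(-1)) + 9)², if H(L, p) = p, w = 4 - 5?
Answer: 4225/36 ≈ 117.36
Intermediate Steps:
w = -1
(((4 + 1)/(5 + H(2, 1)) + w*(-1)) + 9)² = (((4 + 1)/(5 + 1) - 1*(-1)) + 9)² = ((5/6 + 1) + 9)² = ((5*(⅙) + 1) + 9)² = ((⅚ + 1) + 9)² = (11/6 + 9)² = (65/6)² = 4225/36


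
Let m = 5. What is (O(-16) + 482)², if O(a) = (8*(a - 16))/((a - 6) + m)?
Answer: 71402500/289 ≈ 2.4707e+5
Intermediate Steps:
O(a) = (-128 + 8*a)/(-1 + a) (O(a) = (8*(a - 16))/((a - 6) + 5) = (8*(-16 + a))/((-6 + a) + 5) = (-128 + 8*a)/(-1 + a))
(O(-16) + 482)² = (8*(-16 - 16)/(-1 - 16) + 482)² = (8*(-32)/(-17) + 482)² = (8*(-1/17)*(-32) + 482)² = (256/17 + 482)² = (8450/17)² = 71402500/289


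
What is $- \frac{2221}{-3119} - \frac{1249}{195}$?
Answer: $- \frac{3462536}{608205} \approx -5.693$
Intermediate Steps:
$- \frac{2221}{-3119} - \frac{1249}{195} = \left(-2221\right) \left(- \frac{1}{3119}\right) - \frac{1249}{195} = \frac{2221}{3119} - \frac{1249}{195} = - \frac{3462536}{608205}$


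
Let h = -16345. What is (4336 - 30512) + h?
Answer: -42521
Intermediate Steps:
(4336 - 30512) + h = (4336 - 30512) - 16345 = -26176 - 16345 = -42521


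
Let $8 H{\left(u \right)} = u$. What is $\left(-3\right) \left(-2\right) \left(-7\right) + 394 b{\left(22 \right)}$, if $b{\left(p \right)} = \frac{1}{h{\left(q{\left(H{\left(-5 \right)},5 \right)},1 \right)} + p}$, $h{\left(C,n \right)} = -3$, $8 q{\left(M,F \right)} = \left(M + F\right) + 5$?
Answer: $- \frac{404}{19} \approx -21.263$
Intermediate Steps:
$H{\left(u \right)} = \frac{u}{8}$
$q{\left(M,F \right)} = \frac{5}{8} + \frac{F}{8} + \frac{M}{8}$ ($q{\left(M,F \right)} = \frac{\left(M + F\right) + 5}{8} = \frac{\left(F + M\right) + 5}{8} = \frac{5 + F + M}{8} = \frac{5}{8} + \frac{F}{8} + \frac{M}{8}$)
$b{\left(p \right)} = \frac{1}{-3 + p}$
$\left(-3\right) \left(-2\right) \left(-7\right) + 394 b{\left(22 \right)} = \left(-3\right) \left(-2\right) \left(-7\right) + \frac{394}{-3 + 22} = 6 \left(-7\right) + \frac{394}{19} = -42 + 394 \cdot \frac{1}{19} = -42 + \frac{394}{19} = - \frac{404}{19}$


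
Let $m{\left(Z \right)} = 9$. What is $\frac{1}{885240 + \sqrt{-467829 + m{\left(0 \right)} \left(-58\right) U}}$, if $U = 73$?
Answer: $\frac{19672}{17414452523} - \frac{i \sqrt{56215}}{261216787845} \approx 1.1296 \cdot 10^{-6} - 9.0766 \cdot 10^{-10} i$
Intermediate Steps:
$\frac{1}{885240 + \sqrt{-467829 + m{\left(0 \right)} \left(-58\right) U}} = \frac{1}{885240 + \sqrt{-467829 + 9 \left(-58\right) 73}} = \frac{1}{885240 + \sqrt{-467829 - 38106}} = \frac{1}{885240 + \sqrt{-505935}} = \frac{1}{885240 + 3 i \sqrt{56215}}$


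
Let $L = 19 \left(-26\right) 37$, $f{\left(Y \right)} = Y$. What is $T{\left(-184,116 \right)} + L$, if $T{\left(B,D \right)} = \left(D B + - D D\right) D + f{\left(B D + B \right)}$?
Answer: $-4076606$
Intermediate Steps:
$L = -18278$ ($L = \left(-494\right) 37 = -18278$)
$T{\left(B,D \right)} = B + B D + D \left(- D^{2} + B D\right)$ ($T{\left(B,D \right)} = \left(D B + - D D\right) D + \left(B D + B\right) = \left(B D - D^{2}\right) D + \left(B + B D\right) = \left(- D^{2} + B D\right) D + \left(B + B D\right) = D \left(- D^{2} + B D\right) + \left(B + B D\right) = B + B D + D \left(- D^{2} + B D\right)$)
$T{\left(-184,116 \right)} + L = \left(- 116^{3} - 184 \cdot 116^{2} - 184 \left(1 + 116\right)\right) - 18278 = \left(\left(-1\right) 1560896 - 2475904 - 21528\right) - 18278 = \left(-1560896 - 2475904 - 21528\right) - 18278 = -4058328 - 18278 = -4076606$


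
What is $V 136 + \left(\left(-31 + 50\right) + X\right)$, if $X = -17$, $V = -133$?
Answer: $-18086$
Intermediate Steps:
$V 136 + \left(\left(-31 + 50\right) + X\right) = \left(-133\right) 136 + \left(\left(-31 + 50\right) - 17\right) = -18088 + \left(19 - 17\right) = -18088 + 2 = -18086$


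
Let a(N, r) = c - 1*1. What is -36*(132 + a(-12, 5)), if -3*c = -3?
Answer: -4752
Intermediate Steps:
c = 1 (c = -⅓*(-3) = 1)
a(N, r) = 0 (a(N, r) = 1 - 1*1 = 1 - 1 = 0)
-36*(132 + a(-12, 5)) = -36*(132 + 0) = -36*132 = -4752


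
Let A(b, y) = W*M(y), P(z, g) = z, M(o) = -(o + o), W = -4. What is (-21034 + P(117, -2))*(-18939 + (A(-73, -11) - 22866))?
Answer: 876275881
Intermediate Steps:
M(o) = -2*o
A(b, y) = 8*y (A(b, y) = -(-8)*y = 8*y)
(-21034 + P(117, -2))*(-18939 + (A(-73, -11) - 22866)) = (-21034 + 117)*(-18939 + (8*(-11) - 22866)) = -20917*(-18939 + (-88 - 22866)) = -20917*(-18939 - 22954) = -20917*(-41893) = 876275881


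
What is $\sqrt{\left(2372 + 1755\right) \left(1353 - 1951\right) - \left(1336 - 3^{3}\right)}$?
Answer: $i \sqrt{2469255} \approx 1571.4 i$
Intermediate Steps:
$\sqrt{\left(2372 + 1755\right) \left(1353 - 1951\right) - \left(1336 - 3^{3}\right)} = \sqrt{4127 \left(-598\right) + \left(27 - 1336\right)} = \sqrt{-2467946 - 1309} = \sqrt{-2469255} = i \sqrt{2469255}$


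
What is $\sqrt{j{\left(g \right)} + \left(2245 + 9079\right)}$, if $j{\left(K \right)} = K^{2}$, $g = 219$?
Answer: $\sqrt{59285} \approx 243.49$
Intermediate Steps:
$\sqrt{j{\left(g \right)} + \left(2245 + 9079\right)} = \sqrt{219^{2} + \left(2245 + 9079\right)} = \sqrt{47961 + 11324} = \sqrt{59285}$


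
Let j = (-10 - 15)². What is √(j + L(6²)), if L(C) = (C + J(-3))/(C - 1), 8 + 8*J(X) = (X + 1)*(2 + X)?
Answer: √3067435/70 ≈ 25.020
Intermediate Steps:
j = 625 (j = (-25)² = 625)
J(X) = -1 + (1 + X)*(2 + X)/8 (J(X) = -1 + ((X + 1)*(2 + X))/8 = -1 + ((1 + X)*(2 + X))/8 = -1 + (1 + X)*(2 + X)/8)
L(C) = (-¾ + C)/(-1 + C) (L(C) = (C + (-¾ + (⅛)*(-3)² + (3/8)*(-3)))/(C - 1) = (C + (-¾ + (⅛)*9 - 9/8))/(-1 + C) = (C + (-¾ + 9/8 - 9/8))/(-1 + C) = (C - ¾)/(-1 + C) = (-¾ + C)/(-1 + C))
√(j + L(6²)) = √(625 + (-¾ + 6²)/(-1 + 6²)) = √(625 + (-¾ + 36)/(-1 + 36)) = √(625 + (141/4)/35) = √(625 + (1/35)*(141/4)) = √(625 + 141/140) = √(87641/140) = √3067435/70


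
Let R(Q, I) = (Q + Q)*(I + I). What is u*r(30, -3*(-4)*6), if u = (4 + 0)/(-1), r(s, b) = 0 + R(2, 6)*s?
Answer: -5760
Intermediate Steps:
R(Q, I) = 4*I*Q (R(Q, I) = (2*Q)*(2*I) = 4*I*Q)
r(s, b) = 48*s (r(s, b) = 0 + (4*6*2)*s = 0 + 48*s = 48*s)
u = -4 (u = 4*(-1) = -4)
u*r(30, -3*(-4)*6) = -192*30 = -4*1440 = -5760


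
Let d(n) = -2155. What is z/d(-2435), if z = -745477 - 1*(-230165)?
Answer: 515312/2155 ≈ 239.12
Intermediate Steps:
z = -515312 (z = -745477 + 230165 = -515312)
z/d(-2435) = -515312/(-2155) = -515312*(-1/2155) = 515312/2155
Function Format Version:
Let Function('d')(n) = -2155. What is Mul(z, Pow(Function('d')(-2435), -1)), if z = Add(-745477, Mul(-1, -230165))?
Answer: Rational(515312, 2155) ≈ 239.12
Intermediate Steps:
z = -515312 (z = Add(-745477, 230165) = -515312)
Mul(z, Pow(Function('d')(-2435), -1)) = Mul(-515312, Pow(-2155, -1)) = Mul(-515312, Rational(-1, 2155)) = Rational(515312, 2155)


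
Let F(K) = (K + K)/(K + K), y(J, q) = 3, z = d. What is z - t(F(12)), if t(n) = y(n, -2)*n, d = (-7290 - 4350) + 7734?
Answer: -3909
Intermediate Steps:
d = -3906 (d = -11640 + 7734 = -3906)
z = -3906
F(K) = 1 (F(K) = (2*K)/((2*K)) = (2*K)*(1/(2*K)) = 1)
t(n) = 3*n
z - t(F(12)) = -3906 - 3 = -3909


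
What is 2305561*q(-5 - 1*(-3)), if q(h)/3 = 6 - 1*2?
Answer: 27666732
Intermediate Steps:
q(h) = 12 (q(h) = 3*(6 - 1*2) = 3*(6 - 2) = 3*4 = 12)
2305561*q(-5 - 1*(-3)) = 2305561*12 = 27666732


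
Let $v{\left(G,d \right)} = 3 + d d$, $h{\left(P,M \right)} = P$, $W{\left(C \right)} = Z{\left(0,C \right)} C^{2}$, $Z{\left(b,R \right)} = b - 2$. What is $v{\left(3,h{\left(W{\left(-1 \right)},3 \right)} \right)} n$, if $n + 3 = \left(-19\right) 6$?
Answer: $-819$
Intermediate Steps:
$Z{\left(b,R \right)} = -2 + b$ ($Z{\left(b,R \right)} = b - 2 = -2 + b$)
$W{\left(C \right)} = - 2 C^{2}$ ($W{\left(C \right)} = \left(-2 + 0\right) C^{2} = - 2 C^{2}$)
$n = -117$ ($n = -3 - 114 = -117$)
$v{\left(G,d \right)} = 3 + d^{2}$
$v{\left(3,h{\left(W{\left(-1 \right)},3 \right)} \right)} n = \left(3 + \left(- 2 \left(-1\right)^{2}\right)^{2}\right) \left(-117\right) = \left(3 + \left(\left(-2\right) 1\right)^{2}\right) \left(-117\right) = \left(3 + \left(-2\right)^{2}\right) \left(-117\right) = \left(3 + 4\right) \left(-117\right) = 7 \left(-117\right) = -819$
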